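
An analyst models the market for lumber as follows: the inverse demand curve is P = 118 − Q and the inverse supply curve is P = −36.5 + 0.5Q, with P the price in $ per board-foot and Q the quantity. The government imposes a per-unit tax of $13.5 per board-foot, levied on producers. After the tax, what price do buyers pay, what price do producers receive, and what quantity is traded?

Inverting to Q(P) form: Qd = 118 − P; Qs = 2P + 73.
Before the tax: set 118 − P = 2P + 73 → P* = $15, Q* = 103.
With the tax collected from producers, supply shifts: Qs = 2(P − 13.5) + 73.
Solving gives Q = 94 with buyers paying $24 and producers receiving $10.5 (the $13.5 wedge).

Buyers pay $24; producers receive $10.5; quantity = 94.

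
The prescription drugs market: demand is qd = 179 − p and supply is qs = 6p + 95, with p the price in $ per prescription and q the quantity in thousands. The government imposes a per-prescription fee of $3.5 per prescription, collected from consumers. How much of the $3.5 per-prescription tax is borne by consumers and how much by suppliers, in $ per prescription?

Consumers bear $3 per prescription; suppliers bear $0.5 per prescription.

Before the tax: set 179 − p = 6p + 95 → p* = $12, q* = 167.
With the tax collected from consumers, demand (in seller-price terms) shifts: qd = 179 − (p + 3.5).
New equilibrium: consumers pay $15, suppliers receive $11.5, q = 164. (Wedge: pb − ps = 3.5.)
Burden on consumers: $3; on suppliers: $0.5. (They sum to $3.5.)
The less price-elastic side of the market bears the larger share of a per-unit tax.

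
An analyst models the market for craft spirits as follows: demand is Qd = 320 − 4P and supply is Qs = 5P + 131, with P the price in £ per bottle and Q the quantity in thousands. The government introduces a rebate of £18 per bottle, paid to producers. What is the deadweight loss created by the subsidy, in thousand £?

Deadweight loss = £360 thousand.

Without the subsidy, 320 − 4P = 5P + 131 gives 9P = 189, so P* = £21 and Q* = 236.
With a per-unit subsidy paid to producers, each receives P + 18 per unit sold, so supply becomes Qs = 5(P + 18) + 131.
Solving gives Q = 276 with buyers paying £11 and producers receiving £29 (the £18 wedge).
Quantity rises by |ΔQ| = |236 − 276| = 40.
DWL = ½ · t · |ΔQ| = ½ · 18 · 40 = £360.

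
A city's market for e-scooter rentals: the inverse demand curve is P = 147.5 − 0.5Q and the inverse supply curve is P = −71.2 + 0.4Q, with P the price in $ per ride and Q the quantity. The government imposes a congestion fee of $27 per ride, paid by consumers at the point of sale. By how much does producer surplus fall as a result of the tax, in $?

Rewrite in direct form: Qd = 295 − 2P and Qs = 2.5P + 178.
Without the tax, 295 − 2P = 2.5P + 178 gives 4.5P = 117, so P* = $26 and Q* = 243.
With the tax collected from consumers, demand (in seller-price terms) shifts: Qd = 295 − 2(P + 27).
Solving gives Q = 213 with consumers paying $41 and suppliers receiving $14 (the $27 wedge).
ΔPS is the trapezoid between Q = 213 and Q = 243 of height $12: ½ · (243 + 213) · 12 = $2736.

Producer surplus falls by $2736.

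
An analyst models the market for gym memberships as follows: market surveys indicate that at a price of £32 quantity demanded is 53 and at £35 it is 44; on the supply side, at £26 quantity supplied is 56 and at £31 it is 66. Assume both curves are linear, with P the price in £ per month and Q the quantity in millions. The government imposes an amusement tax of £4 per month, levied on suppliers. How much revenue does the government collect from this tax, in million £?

Tax revenue = £228.8 million.

Demand slope: (44 − 53)/(35 − 32) = -3, so Qd = 149 − 3P.
Supply slope: (66 − 56)/(31 − 26) = 2, so Qs = 2P + 4.
Without the tax, 149 − 3P = 2P + 4 gives 5P = 145, so P* = £29 and Q* = 62.
With the tax collected from suppliers, supply shifts: Qs = 2(P − 4) + 4.
Solving gives Q = 57.2 with buyers paying £30.6 and suppliers receiving £26.6 (the £4 wedge).
Revenue = t · Q = 4 · 57.2 = £228.8.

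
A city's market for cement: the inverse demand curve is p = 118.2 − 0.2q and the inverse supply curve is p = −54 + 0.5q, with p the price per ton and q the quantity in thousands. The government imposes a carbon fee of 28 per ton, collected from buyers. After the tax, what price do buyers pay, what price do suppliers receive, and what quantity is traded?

Buyers pay 77; suppliers receive 49; quantity = 206.

Inverting to q(p) form: qd = 591 − 5p; qs = 2p + 108.
Before the tax: set 591 − 5p = 2p + 108 → p* = 69, q* = 246.
With the tax collected from buyers, demand (in seller-price terms) shifts: qd = 591 − 5(p + 28).
New equilibrium: buyers pay 77, suppliers receive 49, q = 206. (Wedge: pb − ps = 28.)
The less price-elastic side of the market bears the larger share of a per-unit tax.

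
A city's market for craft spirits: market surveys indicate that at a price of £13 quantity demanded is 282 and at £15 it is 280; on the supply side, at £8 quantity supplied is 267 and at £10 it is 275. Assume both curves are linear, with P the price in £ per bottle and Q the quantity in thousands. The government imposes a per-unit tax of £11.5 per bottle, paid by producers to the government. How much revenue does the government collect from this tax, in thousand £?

Tax revenue = £3148.7 thousand.

Demand slope: (280 − 282)/(15 − 13) = -1, so Qd = 295 − P.
Supply slope: (275 − 267)/(10 − 8) = 4, so Qs = 4P + 235.
Without the tax, 295 − P = 4P + 235 gives 5P = 60, so P* = £12 and Q* = 283.
With the tax collected from producers, supply shifts: Qs = 4(P − 11.5) + 235.
Solving gives Q = 273.8 with buyers paying £21.2 and producers receiving £9.7 (the £11.5 wedge).
Revenue = t · Q = 11.5 · 273.8 = £3148.7.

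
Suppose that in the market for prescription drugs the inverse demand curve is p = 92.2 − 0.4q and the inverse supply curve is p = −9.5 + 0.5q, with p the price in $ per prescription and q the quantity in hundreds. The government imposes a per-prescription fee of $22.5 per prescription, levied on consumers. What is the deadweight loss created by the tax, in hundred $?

Inverting to q(p) form: qd = 230.5 − 2.5p; qs = 2p + 19.
Before the tax: set 230.5 − 2.5p = 2p + 19 → p* = $47, q* = 113.
With the tax collected from consumers, demand (in seller-price terms) shifts: qd = 230.5 − 2.5(p + 22.5).
Solving gives q = 88 with consumers paying $57 and sellers receiving $34.5 (the $22.5 wedge).
Quantity falls by |ΔQ| = |113 − 88| = 25.
DWL = ½ · t · |ΔQ| = ½ · 22.5 · 25 = $281.25.

Deadweight loss = $281.25 hundred.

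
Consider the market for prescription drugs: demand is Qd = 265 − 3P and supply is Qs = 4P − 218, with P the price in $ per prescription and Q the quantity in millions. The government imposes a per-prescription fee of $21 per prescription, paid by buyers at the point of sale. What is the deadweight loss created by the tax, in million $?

Deadweight loss = $378 million.

Without the tax, 265 − 3P = 4P − 218 gives 7P = 483, so P* = $69 and Q* = 58.
With the tax collected from buyers, demand (in seller-price terms) shifts: Qd = 265 − 3(P + 21).
New equilibrium: buyers pay $81, sellers receive $60, Q = 22. (Wedge: Pb − Ps = 21.)
Quantity falls by |ΔQ| = |58 − 22| = 36.
DWL = ½ · t · |ΔQ| = ½ · 21 · 36 = $378.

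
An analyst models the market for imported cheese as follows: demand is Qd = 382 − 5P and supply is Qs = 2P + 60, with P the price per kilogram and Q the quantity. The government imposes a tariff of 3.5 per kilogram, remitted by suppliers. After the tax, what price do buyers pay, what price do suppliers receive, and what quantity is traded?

Without the tax, 382 − 5P = 2P + 60 gives 7P = 322, so P* = 46 and Q* = 152.
With the tax collected from suppliers, supply shifts: Qs = 2(P − 3.5) + 60.
Solving gives Q = 147 with buyers paying 47 and suppliers receiving 43.5 (the 3.5 wedge).
The less price-elastic side of the market bears the larger share of a per-unit tax.

Buyers pay 47; suppliers receive 43.5; quantity = 147.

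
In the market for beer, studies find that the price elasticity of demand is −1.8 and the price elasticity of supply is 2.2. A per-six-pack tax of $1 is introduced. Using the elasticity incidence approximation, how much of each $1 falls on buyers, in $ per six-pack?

Incidence ratio: buyers' share ≈ εs / (εs + |εd|) = 2.2 / (2.2 + 1.8) = 0.55.
So buyers bear ≈ 0.55 × $1 = $0.55; suppliers bear $0.45.

Buyers bear ≈ $0.55 per six-pack.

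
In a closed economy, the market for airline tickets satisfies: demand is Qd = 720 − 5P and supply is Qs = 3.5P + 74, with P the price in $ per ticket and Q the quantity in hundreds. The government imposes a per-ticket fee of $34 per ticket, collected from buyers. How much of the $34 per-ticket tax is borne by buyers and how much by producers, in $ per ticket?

Buyers bear $14 per ticket; producers bear $20 per ticket.

Without the tax, 720 − 5P = 3.5P + 74 gives 8.5P = 646, so P* = $76 and Q* = 340.
With the tax collected from buyers, demand (in seller-price terms) shifts: Qd = 720 − 5(P + 34).
Solving gives Q = 270 with buyers paying $90 and producers receiving $56 (the $34 wedge).
Burden on buyers: $14; on producers: $20. (They sum to $34.)
The less price-elastic side of the market bears the larger share of a per-unit tax.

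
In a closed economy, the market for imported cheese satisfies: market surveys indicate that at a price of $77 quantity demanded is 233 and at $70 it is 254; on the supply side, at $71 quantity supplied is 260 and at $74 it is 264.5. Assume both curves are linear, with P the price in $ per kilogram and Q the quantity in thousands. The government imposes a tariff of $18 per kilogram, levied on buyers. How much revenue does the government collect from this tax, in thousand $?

Demand slope: (254 − 233)/(70 − 77) = -3, so Qd = 464 − 3P.
Supply slope: (264.5 − 260)/(74 − 71) = 1.5, so Qs = 1.5P + 153.5.
Without the tax, 464 − 3P = 1.5P + 153.5 gives 4.5P = 310.5, so P* = $69 and Q* = 257.
With the tax collected from buyers, demand (in seller-price terms) shifts: Qd = 464 − 3(P + 18).
Solving gives Q = 239 with buyers paying $75 and suppliers receiving $57 (the $18 wedge).
Revenue = t · Q = 18 · 239 = $4302.

Tax revenue = $4302 thousand.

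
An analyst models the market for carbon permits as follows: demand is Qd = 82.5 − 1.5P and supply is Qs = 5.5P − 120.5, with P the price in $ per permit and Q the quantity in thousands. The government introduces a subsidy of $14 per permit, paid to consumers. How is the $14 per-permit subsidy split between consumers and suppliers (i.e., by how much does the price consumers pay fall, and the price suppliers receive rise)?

Consumers gain $11 per permit; suppliers gain $3 per permit.

Before the subsidy: set 82.5 − 1.5P = 5.5P − 120.5 → P* = $29, Q* = 39.
With a per-unit subsidy paid to consumers, each effectively pays P − 14, so demand becomes Qd = 82.5 − 1.5(P − 14).
Solving gives Q = 55.5 with consumers paying $18 and suppliers receiving $32 (the $14 wedge).
Gain to consumers: $11; to suppliers: $3. (They sum to $14.)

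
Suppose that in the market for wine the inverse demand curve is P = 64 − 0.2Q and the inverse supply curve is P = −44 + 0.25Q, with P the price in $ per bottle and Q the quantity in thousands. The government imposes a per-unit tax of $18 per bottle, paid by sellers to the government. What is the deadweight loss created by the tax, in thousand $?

Inverting to Q(P) form: Qd = 320 − 5P; Qs = 4P + 176.
Without the tax, 320 − 5P = 4P + 176 gives 9P = 144, so P* = $16 and Q* = 240.
With the tax collected from sellers, supply shifts: Qs = 4(P − 18) + 176.
New equilibrium: consumers pay $24, sellers receive $6, Q = 200. (Wedge: Pb − Ps = 18.)
Quantity falls by |ΔQ| = |240 − 200| = 40.
DWL = ½ · t · |ΔQ| = ½ · 18 · 40 = $360.

Deadweight loss = $360 thousand.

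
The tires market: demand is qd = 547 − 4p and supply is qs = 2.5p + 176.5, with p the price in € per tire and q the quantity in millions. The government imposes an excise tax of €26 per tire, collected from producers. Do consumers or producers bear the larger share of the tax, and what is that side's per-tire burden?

Before the tax: set 547 − 4p = 2.5p + 176.5 → p* = €57, q* = 319.
With the tax collected from producers, supply shifts: qs = 2.5(p − 26) + 176.5.
Solving gives q = 279 with consumers paying €67 and producers receiving €41 (the €26 wedge).
Per-tire burden: consumers €10, producers €16.
Producers take the larger share because supply is less price-elastic here (demand slope 4 vs supply slope 2.5).
The less price-elastic side of the market bears the larger share of a per-unit tax.

Producers bear the larger share: €16 per tire.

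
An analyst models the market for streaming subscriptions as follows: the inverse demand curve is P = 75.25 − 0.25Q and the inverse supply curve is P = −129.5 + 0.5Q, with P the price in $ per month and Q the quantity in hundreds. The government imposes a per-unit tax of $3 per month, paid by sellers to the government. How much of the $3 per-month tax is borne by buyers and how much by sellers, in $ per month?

Buyers bear $1 per month; sellers bear $2 per month.

Inverting to Q(P) form: Qd = 301 − 4P; Qs = 2P + 259.
Before the tax: set 301 − 4P = 2P + 259 → P* = $7, Q* = 273.
With the tax collected from sellers, supply shifts: Qs = 2(P − 3) + 259.
New equilibrium: buyers pay $8, sellers receive $5, Q = 269. (Wedge: Pb − Ps = 3.)
Burden on buyers: $1; on sellers: $2. (They sum to $3.)
The less price-elastic side of the market bears the larger share of a per-unit tax.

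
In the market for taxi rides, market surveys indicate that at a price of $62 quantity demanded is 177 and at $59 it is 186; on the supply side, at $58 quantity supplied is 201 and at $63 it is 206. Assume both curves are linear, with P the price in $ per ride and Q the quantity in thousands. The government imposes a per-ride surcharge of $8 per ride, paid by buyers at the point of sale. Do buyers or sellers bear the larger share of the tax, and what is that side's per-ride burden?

Sellers bear the larger share: $6 per ride.

Demand slope: (186 − 177)/(59 − 62) = -3, so Qd = 363 − 3P.
Supply slope: (206 − 201)/(63 − 58) = 1, so Qs = P + 143.
Before the tax: set 363 − 3P = P + 143 → P* = $55, Q* = 198.
With the tax collected from buyers, demand (in seller-price terms) shifts: Qd = 363 − 3(P + 8).
Solving gives Q = 192 with buyers paying $57 and sellers receiving $49 (the $8 wedge).
Per-ride burden: buyers $2, sellers $6.
Sellers take the larger share because supply is less price-elastic here (demand slope 3 vs supply slope 1).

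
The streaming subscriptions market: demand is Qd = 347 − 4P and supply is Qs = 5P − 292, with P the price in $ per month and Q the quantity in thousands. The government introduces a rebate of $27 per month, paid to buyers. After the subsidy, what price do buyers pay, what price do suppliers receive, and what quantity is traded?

Without the subsidy, 347 − 4P = 5P − 292 gives 9P = 639, so P* = $71 and Q* = 63.
With a per-unit subsidy paid to buyers, each effectively pays P − 27, so demand becomes Qd = 347 − 4(P − 27).
New equilibrium: buyers pay $56, suppliers receive $83, Q = 123. (Wedge: Pb − Ps = −27.)

Buyers pay $56; suppliers receive $83; quantity = 123.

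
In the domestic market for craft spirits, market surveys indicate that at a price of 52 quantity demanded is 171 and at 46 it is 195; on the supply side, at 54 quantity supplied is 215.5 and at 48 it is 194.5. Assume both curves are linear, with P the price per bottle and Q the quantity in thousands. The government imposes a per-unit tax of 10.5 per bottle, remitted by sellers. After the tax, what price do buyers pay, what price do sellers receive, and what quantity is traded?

Demand slope: (195 − 171)/(46 − 52) = -4, so Qd = 379 − 4P.
Supply slope: (194.5 − 215.5)/(48 − 54) = 3.5, so Qs = 3.5P + 26.5.
Without the tax, 379 − 4P = 3.5P + 26.5 gives 7.5P = 352.5, so P* = 47 and Q* = 191.
With the tax collected from sellers, supply shifts: Qs = 3.5(P − 10.5) + 26.5.
New equilibrium: buyers pay 51.9, sellers receive 41.4, Q = 171.4. (Wedge: Pb − Ps = 10.5.)
The less price-elastic side of the market bears the larger share of a per-unit tax.

Buyers pay 51.9; sellers receive 41.4; quantity = 171.4.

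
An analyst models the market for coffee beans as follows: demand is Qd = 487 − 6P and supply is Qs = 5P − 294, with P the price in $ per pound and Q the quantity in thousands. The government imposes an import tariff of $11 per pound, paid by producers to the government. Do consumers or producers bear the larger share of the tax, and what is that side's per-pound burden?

Producers bear the larger share: $6 per pound.

Before the tax: set 487 − 6P = 5P − 294 → P* = $71, Q* = 61.
With the tax collected from producers, supply shifts: Qs = 5(P − 11) − 294.
New equilibrium: consumers pay $76, producers receive $65, Q = 31. (Wedge: Pb − Ps = 11.)
Per-pound burden: consumers $5, producers $6.
Producers take the larger share because supply is less price-elastic here (demand slope 6 vs supply slope 5).
The less price-elastic side of the market bears the larger share of a per-unit tax.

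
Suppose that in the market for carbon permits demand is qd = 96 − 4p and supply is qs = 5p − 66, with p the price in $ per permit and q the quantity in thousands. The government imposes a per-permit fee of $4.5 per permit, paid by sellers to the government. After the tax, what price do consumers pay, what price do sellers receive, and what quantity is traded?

Without the tax, 96 − 4p = 5p − 66 gives 9p = 162, so p* = $18 and q* = 24.
With the tax collected from sellers, supply shifts: qs = 5(p − 4.5) − 66.
New equilibrium: consumers pay $20.5, sellers receive $16, q = 14. (Wedge: pb − ps = 4.5.)
The less price-elastic side of the market bears the larger share of a per-unit tax.

Consumers pay $20.5; sellers receive $16; quantity = 14.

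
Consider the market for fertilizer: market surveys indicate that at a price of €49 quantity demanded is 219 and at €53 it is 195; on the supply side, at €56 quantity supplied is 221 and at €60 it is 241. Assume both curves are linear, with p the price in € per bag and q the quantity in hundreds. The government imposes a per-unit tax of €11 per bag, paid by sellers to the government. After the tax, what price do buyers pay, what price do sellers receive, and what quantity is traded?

Buyers pay €57; sellers receive €46; quantity = 171.

Demand slope: (195 − 219)/(53 − 49) = -6, so qd = 513 − 6p.
Supply slope: (241 − 221)/(60 − 56) = 5, so qs = 5p − 59.
Without the tax, 513 − 6p = 5p − 59 gives 11p = 572, so p* = €52 and q* = 201.
With the tax collected from sellers, supply shifts: qs = 5(p − 11) − 59.
New equilibrium: buyers pay €57, sellers receive €46, q = 171. (Wedge: pb − ps = 11.)
The less price-elastic side of the market bears the larger share of a per-unit tax.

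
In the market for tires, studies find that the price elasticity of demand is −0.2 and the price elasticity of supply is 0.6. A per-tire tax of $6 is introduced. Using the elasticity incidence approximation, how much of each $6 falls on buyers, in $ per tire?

Incidence ratio: buyers' share ≈ εs / (εs + |εd|) = 0.6 / (0.6 + 0.2) = 0.75.
So buyers bear ≈ 0.75 × $6 = $4.5; suppliers bear $1.5.

Buyers bear ≈ $4.5 per tire.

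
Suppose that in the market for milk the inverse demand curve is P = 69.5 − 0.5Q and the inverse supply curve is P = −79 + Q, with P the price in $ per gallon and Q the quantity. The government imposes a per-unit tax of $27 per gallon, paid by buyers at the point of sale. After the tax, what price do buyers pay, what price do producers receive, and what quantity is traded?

Inverting to Q(P) form: Qd = 139 − 2P; Qs = P + 79.
Before the tax: set 139 − 2P = P + 79 → P* = $20, Q* = 99.
With the tax collected from buyers, demand (in seller-price terms) shifts: Qd = 139 − 2(P + 27).
Solving gives Q = 81 with buyers paying $29 and producers receiving $2 (the $27 wedge).
The less price-elastic side of the market bears the larger share of a per-unit tax.

Buyers pay $29; producers receive $2; quantity = 81.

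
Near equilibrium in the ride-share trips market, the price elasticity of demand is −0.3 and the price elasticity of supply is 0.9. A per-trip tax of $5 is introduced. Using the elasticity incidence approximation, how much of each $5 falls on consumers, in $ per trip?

Consumers bear ≈ $3.75 per trip.

Incidence ratio: consumers' share ≈ εs / (εs + |εd|) = 0.9 / (0.9 + 0.3) = 0.75.
So consumers bear ≈ 0.75 × $5 = $3.75; sellers bear $1.25.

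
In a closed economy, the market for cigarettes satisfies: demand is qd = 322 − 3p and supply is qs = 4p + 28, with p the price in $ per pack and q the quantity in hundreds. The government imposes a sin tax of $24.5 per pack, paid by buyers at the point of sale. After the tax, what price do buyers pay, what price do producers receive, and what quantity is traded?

Buyers pay $56; producers receive $31.5; quantity = 154.

Without the tax, 322 − 3p = 4p + 28 gives 7p = 294, so p* = $42 and q* = 196.
With the tax collected from buyers, demand (in seller-price terms) shifts: qd = 322 − 3(p + 24.5).
New equilibrium: buyers pay $56, producers receive $31.5, q = 154. (Wedge: pb − ps = 24.5.)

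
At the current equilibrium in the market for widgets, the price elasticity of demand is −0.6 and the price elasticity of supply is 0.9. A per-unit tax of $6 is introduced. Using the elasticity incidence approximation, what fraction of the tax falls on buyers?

Incidence ratio: buyers' share ≈ εs / (εs + |εd|) = 0.9 / (0.9 + 0.6) = 0.6.
Supply is the more elastic side, so buyers bear the larger share.

Buyers' share ≈ 0.6.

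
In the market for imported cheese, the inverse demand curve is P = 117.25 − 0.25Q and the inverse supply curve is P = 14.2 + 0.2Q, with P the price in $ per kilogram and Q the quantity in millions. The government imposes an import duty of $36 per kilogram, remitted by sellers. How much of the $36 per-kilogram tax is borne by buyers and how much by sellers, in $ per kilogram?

Rewrite in direct form: Qd = 469 − 4P and Qs = 5P − 71.
Without the tax, 469 − 4P = 5P − 71 gives 9P = 540, so P* = $60 and Q* = 229.
With the tax collected from sellers, supply shifts: Qs = 5(P − 36) − 71.
Solving gives Q = 149 with buyers paying $80 and sellers receiving $44 (the $36 wedge).
Burden on buyers: $20; on sellers: $16. (They sum to $36.)
The less price-elastic side of the market bears the larger share of a per-unit tax.

Buyers bear $20 per kilogram; sellers bear $16 per kilogram.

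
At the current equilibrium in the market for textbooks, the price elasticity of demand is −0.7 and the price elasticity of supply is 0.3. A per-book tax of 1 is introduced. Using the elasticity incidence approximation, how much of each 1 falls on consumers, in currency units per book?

Consumers bear ≈ 0.3 per book.

Incidence ratio: consumers' share ≈ εs / (εs + |εd|) = 0.3 / (0.3 + 0.7) = 0.3.
So consumers bear ≈ 0.3 × 1 = 0.3; suppliers bear 0.7.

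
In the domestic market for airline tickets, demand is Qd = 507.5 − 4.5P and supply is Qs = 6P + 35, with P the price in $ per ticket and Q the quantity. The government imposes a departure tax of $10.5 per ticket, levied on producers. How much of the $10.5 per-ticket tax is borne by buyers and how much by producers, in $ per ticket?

Buyers bear $6 per ticket; producers bear $4.5 per ticket.

Without the tax, 507.5 − 4.5P = 6P + 35 gives 10.5P = 472.5, so P* = $45 and Q* = 305.
With the tax collected from producers, supply shifts: Qs = 6(P − 10.5) + 35.
New equilibrium: buyers pay $51, producers receive $40.5, Q = 278. (Wedge: Pb − Ps = 10.5.)
Burden on buyers: $6; on producers: $4.5. (They sum to $10.5.)
The less price-elastic side of the market bears the larger share of a per-unit tax.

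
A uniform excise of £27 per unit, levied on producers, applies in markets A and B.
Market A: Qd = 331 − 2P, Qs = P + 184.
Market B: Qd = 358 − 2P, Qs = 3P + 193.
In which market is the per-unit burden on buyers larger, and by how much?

Market B, by £7.2.

Market A: pre-tax P* = £49, Q* = 233; post-tax Q = 215; per-unit burden on buyers = £9.
Market B: pre-tax P* = £33, Q* = 292; post-tax Q = 259.6; per-unit burden on buyers = £16.2.
Difference: £9 vs £16.2 → market B is larger by £7.2.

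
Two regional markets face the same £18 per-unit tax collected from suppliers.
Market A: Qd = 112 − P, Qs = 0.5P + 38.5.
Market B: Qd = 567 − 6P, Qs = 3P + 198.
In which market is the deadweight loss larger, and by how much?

Market A: pre-tax P* = £49, Q* = 63; post-tax Q = 57; deadweight loss = £54.
Market B: pre-tax P* = £41, Q* = 321; post-tax Q = 285; deadweight loss = £324.
Difference: £54 vs £324 → market B is larger by £270.

Market B, by £270.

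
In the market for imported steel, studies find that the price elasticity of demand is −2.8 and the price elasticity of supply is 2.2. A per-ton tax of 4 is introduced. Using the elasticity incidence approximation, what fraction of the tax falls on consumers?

Incidence ratio: consumers' share ≈ εs / (εs + |εd|) = 2.2 / (2.2 + 2.8) = 0.44.
Supply is the less elastic side, so consumers bear the smaller share.

Consumers' share ≈ 0.44.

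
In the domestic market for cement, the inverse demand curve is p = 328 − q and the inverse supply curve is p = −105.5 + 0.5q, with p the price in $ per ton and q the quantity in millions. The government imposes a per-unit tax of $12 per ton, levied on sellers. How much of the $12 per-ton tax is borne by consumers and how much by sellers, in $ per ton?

Consumers bear $8 per ton; sellers bear $4 per ton.

Inverting to q(p) form: qd = 328 − p; qs = 2p + 211.
Before the tax: set 328 − p = 2p + 211 → p* = $39, q* = 289.
With the tax collected from sellers, supply shifts: qs = 2(p − 12) + 211.
Solving gives q = 281 with consumers paying $47 and sellers receiving $35 (the $12 wedge).
Burden on consumers: $8; on sellers: $4. (They sum to $12.)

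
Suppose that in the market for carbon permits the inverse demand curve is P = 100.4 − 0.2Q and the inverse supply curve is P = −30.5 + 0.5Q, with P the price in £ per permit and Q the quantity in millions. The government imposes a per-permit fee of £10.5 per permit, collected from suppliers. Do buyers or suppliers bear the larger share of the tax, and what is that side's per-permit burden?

Suppliers bear the larger share: £7.5 per permit.

Rewrite in direct form: Qd = 502 − 5P and Qs = 2P + 61.
Without the tax, 502 − 5P = 2P + 61 gives 7P = 441, so P* = £63 and Q* = 187.
With the tax collected from suppliers, supply shifts: Qs = 2(P − 10.5) + 61.
Solving gives Q = 172 with buyers paying £66 and suppliers receiving £55.5 (the £10.5 wedge).
Per-permit burden: buyers £3, suppliers £7.5.
Suppliers take the larger share because supply is less price-elastic here (demand slope 5 vs supply slope 2).
The less price-elastic side of the market bears the larger share of a per-unit tax.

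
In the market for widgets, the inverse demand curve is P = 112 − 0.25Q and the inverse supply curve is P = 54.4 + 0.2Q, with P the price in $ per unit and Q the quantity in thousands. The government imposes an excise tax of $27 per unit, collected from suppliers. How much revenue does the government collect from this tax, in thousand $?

Tax revenue = $1836 thousand.

Rewrite in direct form: Qd = 448 − 4P and Qs = 5P − 272.
Before the tax: set 448 − 4P = 5P − 272 → P* = $80, Q* = 128.
With the tax collected from suppliers, supply shifts: Qs = 5(P − 27) − 272.
Solving gives Q = 68 with buyers paying $95 and suppliers receiving $68 (the $27 wedge).
Revenue = t · Q = 27 · 68 = $1836.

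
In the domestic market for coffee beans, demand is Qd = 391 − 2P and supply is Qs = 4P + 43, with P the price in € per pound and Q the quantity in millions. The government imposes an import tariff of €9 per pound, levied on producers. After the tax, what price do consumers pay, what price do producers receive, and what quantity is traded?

Without the tax, 391 − 2P = 4P + 43 gives 6P = 348, so P* = €58 and Q* = 275.
With the tax collected from producers, supply shifts: Qs = 4(P − 9) + 43.
Solving gives Q = 263 with consumers paying €64 and producers receiving €55 (the €9 wedge).

Consumers pay €64; producers receive €55; quantity = 263.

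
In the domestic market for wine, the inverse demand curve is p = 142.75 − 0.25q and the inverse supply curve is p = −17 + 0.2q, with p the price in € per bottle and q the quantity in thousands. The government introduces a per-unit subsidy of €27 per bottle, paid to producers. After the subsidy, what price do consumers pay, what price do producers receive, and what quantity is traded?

Consumers pay €39; producers receive €66; quantity = 415.

Inverting to q(p) form: qd = 571 − 4p; qs = 5p + 85.
Without the subsidy, 571 − 4p = 5p + 85 gives 9p = 486, so p* = €54 and q* = 355.
With a per-unit subsidy paid to producers, each receives p + 27 per unit sold, so supply becomes qs = 5(p + 27) + 85.
New equilibrium: consumers pay €39, producers receive €66, q = 415. (Wedge: pb − ps = −27.)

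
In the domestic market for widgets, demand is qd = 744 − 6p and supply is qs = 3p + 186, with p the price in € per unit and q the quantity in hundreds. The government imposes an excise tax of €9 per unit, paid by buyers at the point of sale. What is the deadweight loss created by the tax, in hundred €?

Before the tax: set 744 − 6p = 3p + 186 → p* = €62, q* = 372.
With the tax collected from buyers, demand (in seller-price terms) shifts: qd = 744 − 6(p + 9).
Solving gives q = 354 with buyers paying €65 and suppliers receiving €56 (the €9 wedge).
Quantity falls by |ΔQ| = |372 − 354| = 18.
DWL = ½ · t · |ΔQ| = ½ · 9 · 18 = €81.

Deadweight loss = €81 hundred.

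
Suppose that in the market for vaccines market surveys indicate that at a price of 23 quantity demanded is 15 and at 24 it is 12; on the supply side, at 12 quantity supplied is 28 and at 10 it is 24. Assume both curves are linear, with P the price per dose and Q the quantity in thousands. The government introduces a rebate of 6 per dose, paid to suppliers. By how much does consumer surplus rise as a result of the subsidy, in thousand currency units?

Demand slope: (12 − 15)/(24 − 23) = -3, so Qd = 84 − 3P.
Supply slope: (24 − 28)/(10 − 12) = 2, so Qs = 2P + 4.
Without the subsidy, 84 − 3P = 2P + 4 gives 5P = 80, so P* = 16 and Q* = 36.
With a per-unit subsidy paid to suppliers, each receives P + 6 per unit sold, so supply becomes Qs = 2(P + 6) + 4.
New equilibrium: buyers pay 13.6, suppliers receive 19.6, Q = 43.2. (Wedge: Pb − Ps = −6.)
ΔCS is the trapezoid between Q = 43.2 and Q = 36 of height 2.4: ½ · (36 + 43.2) · 2.4 = 95.04.

Consumer surplus rises by 95.04 thousand.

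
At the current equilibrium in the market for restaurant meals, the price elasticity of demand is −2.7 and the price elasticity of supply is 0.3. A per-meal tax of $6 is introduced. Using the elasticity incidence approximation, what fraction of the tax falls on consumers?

Consumers' share ≈ 0.1.

Incidence ratio: consumers' share ≈ εs / (εs + |εd|) = 0.3 / (0.3 + 2.7) = 0.1.
Supply is the less elastic side, so consumers bear the smaller share.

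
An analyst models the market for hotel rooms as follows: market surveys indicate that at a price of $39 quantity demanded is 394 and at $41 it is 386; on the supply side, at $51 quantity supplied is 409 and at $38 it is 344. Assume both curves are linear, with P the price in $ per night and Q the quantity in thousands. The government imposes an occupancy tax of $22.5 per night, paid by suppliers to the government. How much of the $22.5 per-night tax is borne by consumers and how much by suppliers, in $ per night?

Consumers bear $12.5 per night; suppliers bear $10 per night.

Demand slope: (386 − 394)/(41 − 39) = -4, so Qd = 550 − 4P.
Supply slope: (344 − 409)/(38 − 51) = 5, so Qs = 5P + 154.
Without the tax, 550 − 4P = 5P + 154 gives 9P = 396, so P* = $44 and Q* = 374.
With the tax collected from suppliers, supply shifts: Qs = 5(P − 22.5) + 154.
Solving gives Q = 324 with consumers paying $56.5 and suppliers receiving $34 (the $22.5 wedge).
Burden on consumers: $12.5; on suppliers: $10. (They sum to $22.5.)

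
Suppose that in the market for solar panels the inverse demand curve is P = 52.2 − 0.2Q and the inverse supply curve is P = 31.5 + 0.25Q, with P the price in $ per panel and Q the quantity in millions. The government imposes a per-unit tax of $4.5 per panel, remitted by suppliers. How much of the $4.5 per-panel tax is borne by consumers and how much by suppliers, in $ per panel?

Inverting to Q(P) form: Qd = 261 − 5P; Qs = 4P − 126.
Without the tax, 261 − 5P = 4P − 126 gives 9P = 387, so P* = $43 and Q* = 46.
With the tax collected from suppliers, supply shifts: Qs = 4(P − 4.5) − 126.
Solving gives Q = 36 with consumers paying $45 and suppliers receiving $40.5 (the $4.5 wedge).
Burden on consumers: $2; on suppliers: $2.5. (They sum to $4.5.)
The less price-elastic side of the market bears the larger share of a per-unit tax.

Consumers bear $2 per panel; suppliers bear $2.5 per panel.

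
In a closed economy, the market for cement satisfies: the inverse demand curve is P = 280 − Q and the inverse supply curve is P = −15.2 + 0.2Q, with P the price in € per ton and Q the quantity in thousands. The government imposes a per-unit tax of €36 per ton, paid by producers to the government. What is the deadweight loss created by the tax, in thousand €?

Rewrite in direct form: Qd = 280 − P and Qs = 5P + 76.
Before the tax: set 280 − P = 5P + 76 → P* = €34, Q* = 246.
With the tax collected from producers, supply shifts: Qs = 5(P − 36) + 76.
Solving gives Q = 216 with consumers paying €64 and producers receiving €28 (the €36 wedge).
Quantity falls by |ΔQ| = |246 − 216| = 30.
DWL = ½ · t · |ΔQ| = ½ · 36 · 30 = €540.

Deadweight loss = €540 thousand.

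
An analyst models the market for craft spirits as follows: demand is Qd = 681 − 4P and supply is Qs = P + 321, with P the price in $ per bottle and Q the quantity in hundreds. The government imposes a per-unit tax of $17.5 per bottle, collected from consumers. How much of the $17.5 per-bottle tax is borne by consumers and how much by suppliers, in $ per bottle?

Consumers bear $3.5 per bottle; suppliers bear $14 per bottle.

Before the tax: set 681 − 4P = P + 321 → P* = $72, Q* = 393.
With the tax collected from consumers, demand (in seller-price terms) shifts: Qd = 681 − 4(P + 17.5).
Solving gives Q = 379 with consumers paying $75.5 and suppliers receiving $58 (the $17.5 wedge).
Burden on consumers: $3.5; on suppliers: $14. (They sum to $17.5.)
The less price-elastic side of the market bears the larger share of a per-unit tax.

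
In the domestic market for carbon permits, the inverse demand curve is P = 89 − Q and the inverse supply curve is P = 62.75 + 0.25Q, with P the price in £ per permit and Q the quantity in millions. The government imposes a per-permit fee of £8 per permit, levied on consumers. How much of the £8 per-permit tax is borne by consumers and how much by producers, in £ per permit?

Consumers bear £6.4 per permit; producers bear £1.6 per permit.

Rewrite in direct form: Qd = 89 − P and Qs = 4P − 251.
Before the tax: set 89 − P = 4P − 251 → P* = £68, Q* = 21.
With the tax collected from consumers, demand (in seller-price terms) shifts: Qd = 89 − (P + 8).
New equilibrium: consumers pay £74.4, producers receive £66.4, Q = 14.6. (Wedge: Pb − Ps = 8.)
Burden on consumers: £6.4; on producers: £1.6. (They sum to £8.)
The less price-elastic side of the market bears the larger share of a per-unit tax.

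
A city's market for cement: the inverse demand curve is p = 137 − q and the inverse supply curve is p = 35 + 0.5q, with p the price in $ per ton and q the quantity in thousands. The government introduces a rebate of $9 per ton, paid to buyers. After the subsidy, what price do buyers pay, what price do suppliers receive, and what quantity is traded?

Buyers pay $63; suppliers receive $72; quantity = 74.

Rewrite in direct form: qd = 137 − p and qs = 2p − 70.
Without the subsidy, 137 − p = 2p − 70 gives 3p = 207, so p* = $69 and q* = 68.
With a per-unit subsidy paid to buyers, each effectively pays p − 9, so demand becomes qd = 137 − (p − 9).
Solving gives q = 74 with buyers paying $63 and suppliers receiving $72 (the $9 wedge).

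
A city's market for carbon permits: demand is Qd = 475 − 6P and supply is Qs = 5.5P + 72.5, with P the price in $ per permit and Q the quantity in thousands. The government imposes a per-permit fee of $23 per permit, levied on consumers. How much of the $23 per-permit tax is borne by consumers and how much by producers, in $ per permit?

Before the tax: set 475 − 6P = 5.5P + 72.5 → P* = $35, Q* = 265.
With the tax collected from consumers, demand (in seller-price terms) shifts: Qd = 475 − 6(P + 23).
New equilibrium: consumers pay $46, producers receive $23, Q = 199. (Wedge: Pb − Ps = 23.)
Burden on consumers: $11; on producers: $12. (They sum to $23.)
The less price-elastic side of the market bears the larger share of a per-unit tax.

Consumers bear $11 per permit; producers bear $12 per permit.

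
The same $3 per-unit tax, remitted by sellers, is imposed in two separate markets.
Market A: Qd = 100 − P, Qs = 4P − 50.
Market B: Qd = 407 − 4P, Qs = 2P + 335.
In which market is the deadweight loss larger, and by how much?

Market A: pre-tax P* = $30, Q* = 70; post-tax Q = 67.6; deadweight loss = $3.6.
Market B: pre-tax P* = $12, Q* = 359; post-tax Q = 355; deadweight loss = $6.
Difference: $3.6 vs $6 → market B is larger by $2.4.

Market B, by $2.4.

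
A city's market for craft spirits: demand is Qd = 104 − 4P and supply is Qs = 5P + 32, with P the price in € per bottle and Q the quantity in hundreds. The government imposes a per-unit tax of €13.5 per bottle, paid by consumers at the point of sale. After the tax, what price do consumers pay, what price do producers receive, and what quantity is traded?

Before the tax: set 104 − 4P = 5P + 32 → P* = €8, Q* = 72.
With the tax collected from consumers, demand (in seller-price terms) shifts: Qd = 104 − 4(P + 13.5).
New equilibrium: consumers pay €15.5, producers receive €2, Q = 42. (Wedge: Pb − Ps = 13.5.)

Consumers pay €15.5; producers receive €2; quantity = 42.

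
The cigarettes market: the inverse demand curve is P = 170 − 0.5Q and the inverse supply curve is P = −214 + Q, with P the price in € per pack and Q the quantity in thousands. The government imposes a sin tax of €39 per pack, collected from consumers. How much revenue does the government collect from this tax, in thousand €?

Tax revenue = €8970 thousand.

Inverting to Q(P) form: Qd = 340 − 2P; Qs = P + 214.
Without the tax, 340 − 2P = P + 214 gives 3P = 126, so P* = €42 and Q* = 256.
With the tax collected from consumers, demand (in seller-price terms) shifts: Qd = 340 − 2(P + 39).
New equilibrium: consumers pay €55, sellers receive €16, Q = 230. (Wedge: Pb − Ps = 39.)
Revenue = t · Q = 39 · 230 = €8970.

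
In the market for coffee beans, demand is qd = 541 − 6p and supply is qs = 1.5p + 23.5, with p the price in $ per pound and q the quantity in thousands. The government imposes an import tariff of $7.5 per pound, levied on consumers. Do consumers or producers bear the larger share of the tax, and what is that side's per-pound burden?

Producers bear the larger share: $6 per pound.

Before the tax: set 541 − 6p = 1.5p + 23.5 → p* = $69, q* = 127.
With the tax collected from consumers, demand (in seller-price terms) shifts: qd = 541 − 6(p + 7.5).
Solving gives q = 118 with consumers paying $70.5 and producers receiving $63 (the $7.5 wedge).
Per-pound burden: consumers $1.5, producers $6.
Producers take the larger share because supply is less price-elastic here (demand slope 6 vs supply slope 1.5).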